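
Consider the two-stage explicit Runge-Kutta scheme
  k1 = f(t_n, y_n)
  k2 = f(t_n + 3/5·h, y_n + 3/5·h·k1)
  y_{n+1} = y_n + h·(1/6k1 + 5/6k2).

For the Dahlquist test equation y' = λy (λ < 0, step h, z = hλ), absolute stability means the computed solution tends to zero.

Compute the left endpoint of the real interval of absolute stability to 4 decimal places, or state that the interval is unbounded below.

On y'=λy, z=hλ:
  k1=λy_n ⇒ h·k1=z·y_n;  k2=λ(1+3/5z)y_n ⇒ h·k2=z(1+3/5z)y_n
  y_{n+1}/y_n = 1 + 1/6z + 5/6z(1+3/5z) = 1 + z + 1/2z²
  ⇒ R(z) = 1 + z + 1/2z².

Boundary: |R(x)|=1, x<0.
x=-1.02: |R|=0.5002
R=1: x+1/2x²=0 ⇒ x=−2=-2.0000; min R=1−1/(4·1/2)=0.5000>−1
Confirm numerically:
  x=-1.689: |R|=0.73736 <1
  x=-1.415: |R|=0.58611 <1
  x=-0.948: |R|=0.50135 <1
  x=-2.569: |R|=1.73088 >1
  x=-2.166: |R|=1.17978 >1
  x=-2.158: |R|=1.17048 >1
Stable set (-2.0000, 0).

left endpoint -2.0000.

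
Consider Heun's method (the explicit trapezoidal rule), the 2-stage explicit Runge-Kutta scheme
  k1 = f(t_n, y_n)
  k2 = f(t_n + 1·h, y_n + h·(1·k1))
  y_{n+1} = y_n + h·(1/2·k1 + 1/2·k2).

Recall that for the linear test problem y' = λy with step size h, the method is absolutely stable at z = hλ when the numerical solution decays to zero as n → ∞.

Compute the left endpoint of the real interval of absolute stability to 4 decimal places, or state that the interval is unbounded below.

Set f=λy, z=hλ:
  order 2, 2-stage ⇒ R(z)=1+z+z^2/2
  (e.g. R(-1.36)=0.56480, |R|=0.56480)

Solve |R(x)|<1 on ℝ⁻.
x=-1.36: |R|=0.5648
|R(-0.71)|=0.5421 |R(-0.61)|=0.5760 |R(-0.59)|=0.5840
Bisect:
  x_lo=-2.5672 |R|=1.7280  x_hi=-0.1752 |R|=0.8402
  mid=-1.37118 |R|=0.56889 →hi
  mid=-1.96919 |R|=0.96966 →hi
  mid=-2.26819 |R|=1.30415 →lo
  mid=-2.11869 |R|=1.12573 →lo
  mid=-2.04394 |R|=1.04490 →lo
  mid=-2.00656 |R|=1.00658 →lo
  mid=-1.98787 |R|=0.98795 →hi
  mid=-1.99722 |R|=0.99722 →hi
  mid=-2.00189 |R|=1.00189 →lo
  ...
  [-2.00014,-1.99999] ⇒ x*=-2.0000
So |R|<1 on (-2.0000, 0).

z* = -2.0000.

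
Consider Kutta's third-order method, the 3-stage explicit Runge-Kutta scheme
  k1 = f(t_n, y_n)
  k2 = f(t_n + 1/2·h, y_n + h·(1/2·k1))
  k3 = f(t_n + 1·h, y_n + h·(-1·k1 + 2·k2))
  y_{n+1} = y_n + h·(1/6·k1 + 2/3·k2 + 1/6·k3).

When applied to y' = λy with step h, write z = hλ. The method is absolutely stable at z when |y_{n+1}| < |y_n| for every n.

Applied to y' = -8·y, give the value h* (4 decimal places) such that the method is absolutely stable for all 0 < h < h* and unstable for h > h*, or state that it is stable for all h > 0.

Test eqn y'=λy, z=hλ:
  order 3, 3-stage ⇒ R(z)=1+z+z^2/2+z^3/6
  (e.g. R(-1.57)=0.01747, |R|=0.01747)

Need |R(x)|<1, x<0.
x=-1.57: |R|=0.0175
|R(-2.4)|=0.8240 |R(-1.13)|=0.2680 |R(-0.7)|=0.4878
Bisect:
  x_lo=-3.0402 |R|=2.1021  x_hi=-0.0990 |R|=0.9058
  mid=-1.56958 |R|=0.01775 →hi
  mid=-2.30488 |R|=0.68941 →hi
  mid=-2.67253 |R|=1.28271 →lo
  mid=-2.48870 |R|=0.96091 →hi
  mid=-2.58062 |R|=1.11513 →lo
  mid=-2.53466 |R|=1.03640 →lo
  mid=-2.51168 |R|=0.99825 →hi
  mid=-2.52317 |R|=1.01722 →lo
  ...
  [-2.51276,-2.51258] ⇒ x*=-2.5127
Stable set (-2.5127, 0).

(-2.5127,0); λ=-8 ⇒ h* = 0.3141.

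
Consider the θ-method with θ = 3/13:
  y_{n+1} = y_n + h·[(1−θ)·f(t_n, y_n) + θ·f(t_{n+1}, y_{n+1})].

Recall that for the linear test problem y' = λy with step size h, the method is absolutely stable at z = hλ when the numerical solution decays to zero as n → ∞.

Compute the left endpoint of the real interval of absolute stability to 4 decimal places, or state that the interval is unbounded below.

Set f=λy, z=hλ:
  y_{n+1} = y_n + z·[10/13·y_n + 3/13·y_{n+1}] ⇒ (1 − 3/13z)y_{n+1} = (1 + 10/13z)y_n
  so R(z) = (1 + 10/13z)/(1 − 3/13z).

Find x<0 with |R(x)|<1.
x=-0.65: |R|=0.4348
R=−1: 1+10/13x = −1+3/13x ⇒ -7/13x=2 ⇒ x=2/(-7/13)=-3.7143
Confirm numerically:
  x=-2.821: |R|=0.70866 <1
  x=-2.553: |R|=0.60652 <1
  x=-1.801: |R|=0.27224 <1
  x=-4.226: |R|=1.13950 >1
  x=-4.177: |R|=1.12687 >1
  x=-4.148: |R|=1.11932 >1
Stable set (-3.7143, 0).

z* = -3.7143.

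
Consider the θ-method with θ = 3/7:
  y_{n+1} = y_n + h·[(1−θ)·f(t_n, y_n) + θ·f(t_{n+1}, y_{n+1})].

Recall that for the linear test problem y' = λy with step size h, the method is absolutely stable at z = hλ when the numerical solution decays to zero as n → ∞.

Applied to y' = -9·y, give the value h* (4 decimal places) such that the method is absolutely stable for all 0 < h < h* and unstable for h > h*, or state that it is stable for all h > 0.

With y'=λy (z=hλ):
  y_{n+1} = y_n + z·[4/7·y_n + 3/7·y_{n+1}] ⇒ (1 − 3/7z)y_{n+1} = (1 + 4/7z)y_n
  ⇒ R(z) = (1 + 4/7z)/(1 − 3/7z).

Solve |R(x)|<1 on ℝ⁻.
x=-1.2: |R|=0.2075
R=−1: 1+4/7x = −1+3/7x ⇒ -1/7x=2 ⇒ x=2/(-1/7)=-14.0000
Confirm numerically:
  x=-13.438: |R|=0.98812 <1
  x=-9.064: |R|=0.85564 <1
  x=-7.168: |R|=0.76031 <1
  x=-6.411: |R|=0.71071 <1
  x=-14.478: |R|=1.00948 >1
  x=-14.267: |R|=1.00536 >1
So |R|<1 on (-14.0000, 0).

(-14.0000,0); λ=-9 ⇒ h* = (14)/9 = 1.5556.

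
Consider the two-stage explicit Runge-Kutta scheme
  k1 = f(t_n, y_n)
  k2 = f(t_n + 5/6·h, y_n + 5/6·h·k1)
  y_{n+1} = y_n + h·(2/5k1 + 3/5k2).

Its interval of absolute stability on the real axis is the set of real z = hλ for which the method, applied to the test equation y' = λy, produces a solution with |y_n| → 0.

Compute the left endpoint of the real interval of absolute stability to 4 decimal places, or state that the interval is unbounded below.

z* = -2.0000.

On y'=λy, z=hλ:
  k1=λy_n ⇒ h·k1=z·y_n;  k2=λ(1+5/6z)y_n ⇒ h·k2=z(1+5/6z)y_n
  y_{n+1}/y_n = 1 + 2/5z + 3/5z(1+5/6z) = 1 + z + 1/2z²
  so R(z) = 1 + z + 1/2z².

Find x<0 with |R(x)|<1.
x=-0.74: |R|=0.5338
R=1: x+1/2x²=0 ⇒ x=−2=-2.0000; min R=1−1/(4·1/2)=0.5000>−1
Confirm numerically:
  x=-1.858: |R|=0.86808 <1
  x=-1.194: |R|=0.51882 <1
  x=-1.035: |R|=0.50061 <1
  x=-1.000: |R|=0.50000 <1
  x=-2.567: |R|=1.72774 >1
  x=-2.538: |R|=1.68272 >1
  x=-2.350: |R|=1.41125 >1
Interval (-2.0000, 0).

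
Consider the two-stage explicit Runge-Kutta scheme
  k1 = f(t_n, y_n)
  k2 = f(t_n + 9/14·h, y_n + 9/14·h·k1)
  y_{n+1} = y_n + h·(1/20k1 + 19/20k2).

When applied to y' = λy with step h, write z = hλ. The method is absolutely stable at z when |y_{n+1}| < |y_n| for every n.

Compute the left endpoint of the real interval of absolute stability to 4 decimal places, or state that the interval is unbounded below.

left endpoint -1.6374.

Set f=λy, z=hλ:
  k1=λy_n ⇒ h·k1=z·y_n;  k2=λ(1+9/14z)y_n ⇒ h·k2=z(1+9/14z)y_n
  y_{n+1}/y_n = 1 + 1/20z + 19/20z(1+9/14z) = 1 + z + 171/280z²
  so R(z) = 1 + z + 171/280z².

Find x<0 with |R(x)|<1.
x=-0.94: |R|=0.5996
R=1: x+171/280x²=0 ⇒ x=−280/171=-1.6374; min R=1−1/(4·171/280)=0.5906>−1
Confirm numerically:
  x=-1.237: |R|=0.69750 <1
  x=-1.021: |R|=0.61563 <1
  x=-0.860: |R|=0.59168 <1
  x=-2.114: |R|=1.61528 >1
  x=-1.809: |R|=1.18955 >1
  x=-1.769: |R|=1.14215 >1
Stable set (-1.6374, 0).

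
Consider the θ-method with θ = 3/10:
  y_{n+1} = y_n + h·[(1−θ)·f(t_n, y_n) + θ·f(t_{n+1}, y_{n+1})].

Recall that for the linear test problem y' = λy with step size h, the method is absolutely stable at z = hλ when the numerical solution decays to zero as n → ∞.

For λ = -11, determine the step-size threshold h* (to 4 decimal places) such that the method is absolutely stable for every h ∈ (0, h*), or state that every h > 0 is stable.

(-5.0000,0); λ=-11 ⇒ h* = (5)/11 = 0.4545.

Test eqn y'=λy, z=hλ:
  y_{n+1} = y_n + z·[7/10·y_n + 3/10·y_{n+1}] ⇒ (1 − 3/10z)y_{n+1} = (1 + 7/10z)y_n
  so R(z) = (1 + 7/10z)/(1 − 3/10z).

Boundary: |R(x)|=1, x<0.
x=-0.73: |R|=0.4011
R=−1: 1+7/10x = −1+3/10x ⇒ -2/5x=2 ⇒ x=2/(-2/5)=-5.0000
Confirm numerically:
  x=-4.413: |R|=0.89896 <1
  x=-4.080: |R|=0.83453 <1
  x=-2.545: |R|=0.44315 <1
  x=-5.352: |R|=1.05404 >1
  x=-5.220: |R|=1.03429 >1
Interval (-5.0000, 0).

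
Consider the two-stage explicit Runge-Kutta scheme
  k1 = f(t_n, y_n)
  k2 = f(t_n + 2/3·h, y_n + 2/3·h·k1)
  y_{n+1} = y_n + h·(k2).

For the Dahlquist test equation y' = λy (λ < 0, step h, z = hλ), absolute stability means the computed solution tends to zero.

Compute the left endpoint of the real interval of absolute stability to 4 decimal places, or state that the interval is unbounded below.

left endpoint -1.5000.

Test eqn y'=λy, z=hλ:
  k1=λy_n ⇒ h·k1=z·y_n;  k2=λ(1+2/3z)y_n ⇒ h·k2=z(1+2/3z)y_n
  y_{n+1}/y_n = 1 + z(1+2/3z) = 1 + z + 2/3z²
  so R(z) = 1 + z + 2/3z².

Find x<0 with |R(x)|<1.
x=-0.55: |R|=0.6517
R=1: x+2/3x²=0 ⇒ x=−3/2=-1.5000; min R=1−1/(4·2/3)=0.6250>−1
Confirm numerically:
  x=-1.437: |R|=0.93965 <1
  x=-1.405: |R|=0.91102 <1
  x=-1.269: |R|=0.80457 <1
  x=-2.087: |R|=1.81671 >1
  x=-1.890: |R|=1.49140 >1
  x=-1.591: |R|=1.09652 >1
Stable set (-1.5000, 0).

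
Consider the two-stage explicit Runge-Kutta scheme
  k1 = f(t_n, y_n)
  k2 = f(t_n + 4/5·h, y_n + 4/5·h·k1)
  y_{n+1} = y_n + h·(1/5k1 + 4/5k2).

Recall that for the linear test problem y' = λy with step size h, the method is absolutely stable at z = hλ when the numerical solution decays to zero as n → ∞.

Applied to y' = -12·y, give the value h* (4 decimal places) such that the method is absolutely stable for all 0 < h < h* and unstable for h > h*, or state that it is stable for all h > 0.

(-1.5625,0); λ=-12 ⇒ h* = (25/16)/12 = 0.1302.

Test eqn y'=λy, z=hλ:
  k1=λy_n ⇒ h·k1=z·y_n;  k2=λ(1+4/5z)y_n ⇒ h·k2=z(1+4/5z)y_n
  y_{n+1}/y_n = 1 + 1/5z + 4/5z(1+4/5z) = 1 + z + 16/25z²
  so R(z) = 1 + z + 16/25z².

Find x<0 with |R(x)|<1.
x=-1.57: |R|=1.0075
R=1: x+16/25x²=0 ⇒ x=−25/16=-1.5625; min R=1−1/(4·16/25)=0.6094>−1
Confirm numerically:
  x=-1.527: |R|=0.96531 <1
  x=-0.854: |R|=0.61276 <1
  x=-0.661: |R|=0.61863 <1
  x=-2.142: |R|=1.79442 >1
  x=-2.067: |R|=1.66739 >1
  x=-1.799: |R|=1.27230 >1
So |R|<1 on (-1.5625, 0).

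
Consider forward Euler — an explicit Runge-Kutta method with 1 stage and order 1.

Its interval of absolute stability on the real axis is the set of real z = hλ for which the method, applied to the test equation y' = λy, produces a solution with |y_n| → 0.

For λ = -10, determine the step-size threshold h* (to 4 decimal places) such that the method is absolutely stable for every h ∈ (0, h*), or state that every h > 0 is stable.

(-2.0000,0); λ=-10 ⇒ h* = 0.2000.

With y'=λy (z=hλ):
  order 1, 1-stage ⇒ R(z)=1+z
  (e.g. R(-1.16)=-0.16000, |R|=0.16000)

Need |R(x)|<1, x<0.
x=-1.16: |R|=0.1600
|R(-2.26)|=1.2600 |R(-1.57)|=0.5700 |R(-0.84)|=0.1600
Bisect:
  x_lo=-2.4466 |R|=1.4466  x_hi=-0.3654 |R|=0.6346
  mid=-1.40600 |R|=0.40600 →hi
  mid=-1.92629 |R|=0.92629 →hi
  mid=-2.18643 |R|=1.18643 →lo
  mid=-2.05636 |R|=1.05636 →lo
  mid=-1.99132 |R|=0.99132 →hi
  mid=-2.02384 |R|=1.02384 →lo
  mid=-2.00758 |R|=1.00758 →lo
  mid=-1.99945 |R|=0.99945 →hi
  ...
  [-2.00009,-1.99996] ⇒ x*=-2.0000
Stable set (-2.0000, 0).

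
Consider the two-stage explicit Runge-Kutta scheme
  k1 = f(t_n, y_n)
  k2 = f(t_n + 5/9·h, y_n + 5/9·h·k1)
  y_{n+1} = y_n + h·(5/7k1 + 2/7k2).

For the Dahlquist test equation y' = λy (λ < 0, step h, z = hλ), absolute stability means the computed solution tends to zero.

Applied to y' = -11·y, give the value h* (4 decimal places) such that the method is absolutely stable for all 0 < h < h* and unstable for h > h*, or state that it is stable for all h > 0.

On y'=λy, z=hλ:
  k1=λy_n ⇒ h·k1=z·y_n;  k2=λ(1+5/9z)y_n ⇒ h·k2=z(1+5/9z)y_n
  y_{n+1}/y_n = 1 + 5/7z + 2/7z(1+5/9z) = 1 + z + 10/63z²
  ⇒ R(z) = 1 + z + 10/63z².

Boundary: |R(x)|=1, x<0.
x=-0.31: |R|=0.7053
R=1: x+10/63x²=0 ⇒ x=−63/10=-6.3000; min R=1−1/(4·10/63)=-0.5750>−1
Confirm numerically:
  x=-6.169: |R|=0.87172 <1
  x=-4.181: |R|=0.40628 <1
  x=-3.339: |R|=0.56933 <1
  x=-6.782: |R|=1.51888 >1
  x=-6.635: |R|=1.35281 >1
  x=-6.349: |R|=1.04938 >1
Stable set (-6.3000, 0).

(-6.3000,0); λ=-11 ⇒ h* = (63/10)/11 = 0.5727.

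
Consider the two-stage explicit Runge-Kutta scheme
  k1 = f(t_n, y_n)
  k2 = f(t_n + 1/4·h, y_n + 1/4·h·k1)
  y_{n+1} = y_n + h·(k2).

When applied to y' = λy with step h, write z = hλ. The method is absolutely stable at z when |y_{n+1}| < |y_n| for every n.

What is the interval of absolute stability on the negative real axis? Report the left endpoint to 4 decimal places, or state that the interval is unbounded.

With y'=λy (z=hλ):
  k1=λy_n ⇒ h·k1=z·y_n;  k2=λ(1+1/4z)y_n ⇒ h·k2=z(1+1/4z)y_n
  y_{n+1}/y_n = 1 + z(1+1/4z) = 1 + z + 1/4z²
  Hence R(z) = 1 + z + 1/4z².

Solve |R(x)|<1 on ℝ⁻.
x=-0.33: |R|=0.6972
R=1: x+1/4x²=0 ⇒ x=−4=-4.0000; min R=1−1/(4·1/4)=0.0000>−1
Confirm numerically:
  x=-2.557: |R|=0.07756 <1
  x=-2.152: |R|=0.00578 <1
  x=-1.748: |R|=0.01588 <1
  x=-4.217: |R|=1.22877 >1
  x=-4.129: |R|=1.13316 >1
  x=-4.037: |R|=1.03734 >1
Stable set (-4.0000, 0).

z∈(-4.0000,0).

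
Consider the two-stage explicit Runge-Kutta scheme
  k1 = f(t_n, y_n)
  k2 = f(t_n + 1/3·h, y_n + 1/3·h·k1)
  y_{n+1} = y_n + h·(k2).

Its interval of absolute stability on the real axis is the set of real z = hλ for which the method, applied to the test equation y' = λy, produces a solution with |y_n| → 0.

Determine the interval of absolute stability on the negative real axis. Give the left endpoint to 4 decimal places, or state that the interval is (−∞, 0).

z∈(-3.0000,0).

Set f=λy, z=hλ:
  k1=λy_n ⇒ h·k1=z·y_n;  k2=λ(1+1/3z)y_n ⇒ h·k2=z(1+1/3z)y_n
  y_{n+1}/y_n = 1 + z(1+1/3z) = 1 + z + 1/3z²
  ⇒ R(z) = 1 + z + 1/3z².

Need |R(x)|<1, x<0.
x=-1.69: |R|=0.2620
R=1: x+1/3x²=0 ⇒ x=−3=-3.0000; min R=1−1/(4·1/3)=0.2500>−1
Confirm numerically:
  x=-2.907: |R|=0.90988 <1
  x=-2.781: |R|=0.79699 <1
  x=-1.378: |R|=0.25496 <1
  x=-1.239: |R|=0.27271 <1
  x=-3.557: |R|=1.66042 >1
  x=-3.493: |R|=1.57402 >1
  x=-3.444: |R|=1.50971 >1
Interval (-3.0000, 0).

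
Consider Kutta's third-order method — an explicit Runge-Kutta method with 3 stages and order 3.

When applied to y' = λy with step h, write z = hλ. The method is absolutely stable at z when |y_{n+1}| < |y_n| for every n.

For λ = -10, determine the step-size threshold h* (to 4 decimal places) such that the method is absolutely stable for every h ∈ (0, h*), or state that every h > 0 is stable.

With y'=λy (z=hλ):
  order 3, 3-stage ⇒ R(z)=1+z+z^2/2+z^3/6
  (e.g. R(-0.99)=0.33833, |R|=0.33833)

Solve |R(x)|<1 on ℝ⁻.
x=-0.99: |R|=0.3383
|R(-2.44)|=0.8843 |R(-1.87)|=0.2114 |R(-0.84)|=0.4140
Bisect:
  x_lo=-3.1518 |R|=2.4031  x_hi=-0.0799 |R|=0.9232
  mid=-1.61587 |R|=0.01354 →hi
  mid=-2.38383 |R|=0.80026 →hi
  mid=-2.76782 |R|=1.47136 →lo
  mid=-2.57583 |R|=1.10677 →lo
  mid=-2.47983 |R|=0.94669 →hi
  mid=-2.52783 |R|=1.02497 →lo
  mid=-2.50383 |R|=0.98540 →hi
  ...
  [-2.51283,-2.51264] ⇒ x*=-2.5127
So |R|<1 on (-2.5127, 0).

(-2.5127,0); λ=-10 ⇒ h* = 0.2513.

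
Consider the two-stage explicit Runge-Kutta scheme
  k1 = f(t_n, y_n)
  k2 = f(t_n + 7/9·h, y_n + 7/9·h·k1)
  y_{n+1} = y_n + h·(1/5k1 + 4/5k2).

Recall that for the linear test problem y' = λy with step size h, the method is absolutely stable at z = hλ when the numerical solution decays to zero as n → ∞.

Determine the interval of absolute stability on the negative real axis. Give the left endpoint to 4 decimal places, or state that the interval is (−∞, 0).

(-1.6071, 0).

Test eqn y'=λy, z=hλ:
  k1=λy_n ⇒ h·k1=z·y_n;  k2=λ(1+7/9z)y_n ⇒ h·k2=z(1+7/9z)y_n
  y_{n+1}/y_n = 1 + 1/5z + 4/5z(1+7/9z) = 1 + z + 28/45z²
  so R(z) = 1 + z + 28/45z².

Find x<0 with |R(x)|<1.
x=-1.78: |R|=1.1914
R=1: x+28/45x²=0 ⇒ x=−45/28=-1.6071; min R=1−1/(4·28/45)=0.5982>−1
Confirm numerically:
  x=-1.180: |R|=0.68638 <1
  x=-1.027: |R|=0.62928 <1
  x=-1.003: |R|=0.62296 <1
  x=-2.039: |R|=1.54790 >1
  x=-1.801: |R|=1.21724 >1
Interval (-1.6071, 0).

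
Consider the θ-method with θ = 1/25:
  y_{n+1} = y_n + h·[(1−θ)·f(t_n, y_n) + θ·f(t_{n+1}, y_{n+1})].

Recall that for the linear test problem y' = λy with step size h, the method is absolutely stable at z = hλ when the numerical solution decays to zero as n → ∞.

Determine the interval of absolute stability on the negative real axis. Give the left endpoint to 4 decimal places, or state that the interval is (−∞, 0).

With y'=λy (z=hλ):
  y_{n+1} = y_n + z·[24/25·y_n + 1/25·y_{n+1}] ⇒ (1 − 1/25z)y_{n+1} = (1 + 24/25z)y_n
  so R(z) = (1 + 24/25z)/(1 − 1/25z).

Need |R(x)|<1, x<0.
x=-0.76: |R|=0.2624
R=−1: 1+24/25x = −1+1/25x ⇒ -23/25x=2 ⇒ x=2/(-23/25)=-2.1739
Confirm numerically:
  x=-1.942: |R|=0.80202 <1
  x=-1.148: |R|=0.09760 <1
  x=-0.949: |R|=0.08571 <1
  x=-2.535: |R|=1.30162 >1
  x=-2.296: |R|=1.10287 >1
Interval (-2.1739, 0).

z∈(-2.1739,0).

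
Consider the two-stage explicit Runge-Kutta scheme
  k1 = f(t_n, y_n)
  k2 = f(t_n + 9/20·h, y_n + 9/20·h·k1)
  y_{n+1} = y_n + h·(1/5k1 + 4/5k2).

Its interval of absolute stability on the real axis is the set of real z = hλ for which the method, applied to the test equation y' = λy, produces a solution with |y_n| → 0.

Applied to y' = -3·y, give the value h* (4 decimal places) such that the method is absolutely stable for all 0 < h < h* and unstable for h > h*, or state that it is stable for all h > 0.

(-2.7778,0); λ=-3 ⇒ h* = (25/9)/3 = 0.9259.

Test eqn y'=λy, z=hλ:
  k1=λy_n ⇒ h·k1=z·y_n;  k2=λ(1+9/20z)y_n ⇒ h·k2=z(1+9/20z)y_n
  y_{n+1}/y_n = 1 + 1/5z + 4/5z(1+9/20z) = 1 + z + 9/25z²
  R(z) = 1 + z + 9/25z².

Find x<0 with |R(x)|<1.
x=-0.69: |R|=0.4814
R=1: x+9/25x²=0 ⇒ x=−25/9=-2.7778; min R=1−1/(4·9/25)=0.3056>−1
Confirm numerically:
  x=-2.735: |R|=0.95788 <1
  x=-2.641: |R|=0.86996 <1
  x=-1.582: |R|=0.31898 <1
  x=-1.371: |R|=0.30567 <1
  x=-3.148: |R|=1.41957 >1
  x=-3.123: |R|=1.38813 >1
Stable set (-2.7778, 0).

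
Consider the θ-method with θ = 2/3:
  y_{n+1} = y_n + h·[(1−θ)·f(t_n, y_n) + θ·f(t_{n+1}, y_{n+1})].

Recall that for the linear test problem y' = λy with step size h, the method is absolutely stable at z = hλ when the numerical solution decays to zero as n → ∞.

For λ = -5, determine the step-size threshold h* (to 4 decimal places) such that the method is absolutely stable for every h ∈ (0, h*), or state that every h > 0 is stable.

(−∞, 0) — no finite endpoint. Any h>0 works for λ=-5.

Test eqn y'=λy, z=hλ:
  y_{n+1} = y_n + z·[1/3·y_n + 2/3·y_{n+1}] ⇒ (1 − 2/3z)y_{n+1} = (1 + 1/3z)y_n
  Hence R(z) = (1 + 1/3z)/(1 − 2/3z).

Solve |R(x)|<1 on ℝ⁻.
x=-0.78: |R|=0.4868
x=-2: |R|=0.1429
x=-10: |R|=0.3043
x=-100: |R|=0.4778
θ=2/3≥1/2 ⇒ |1+1/3x|<|1−2/3x| ∀x<0 ⇒ unbounded interval.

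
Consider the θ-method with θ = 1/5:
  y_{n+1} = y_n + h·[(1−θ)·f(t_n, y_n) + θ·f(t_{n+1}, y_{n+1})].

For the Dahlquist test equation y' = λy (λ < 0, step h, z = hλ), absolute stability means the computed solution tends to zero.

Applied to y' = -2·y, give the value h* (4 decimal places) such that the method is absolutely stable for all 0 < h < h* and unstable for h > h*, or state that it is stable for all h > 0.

(-3.3333,0); λ=-2 ⇒ h* = (10/3)/2 = 1.6667.

Test eqn y'=λy, z=hλ:
  y_{n+1} = y_n + z·[4/5·y_n + 1/5·y_{n+1}] ⇒ (1 − 1/5z)y_{n+1} = (1 + 4/5z)y_n
  Hence R(z) = (1 + 4/5z)/(1 − 1/5z).

Need |R(x)|<1, x<0.
x=-1.12: |R|=0.0850
R=−1: 1+4/5x = −1+1/5x ⇒ -3/5x=2 ⇒ x=2/(-3/5)=-3.3333
Confirm numerically:
  x=-2.028: |R|=0.44280 <1
  x=-1.644: |R|=0.23721 <1
  x=-1.579: |R|=0.20003 <1
  x=-3.908: |R|=1.19353 >1
  x=-3.635: |R|=1.10481 >1
  x=-3.358: |R|=1.00885 >1
Stable set (-3.3333, 0).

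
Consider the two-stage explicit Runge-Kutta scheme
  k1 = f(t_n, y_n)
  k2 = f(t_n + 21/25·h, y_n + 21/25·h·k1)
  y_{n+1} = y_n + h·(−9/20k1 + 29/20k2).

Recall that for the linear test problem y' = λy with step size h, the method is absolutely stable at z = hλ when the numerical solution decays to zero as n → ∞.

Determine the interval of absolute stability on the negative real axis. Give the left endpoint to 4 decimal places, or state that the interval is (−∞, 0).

Set f=λy, z=hλ:
  k1=λy_n ⇒ h·k1=z·y_n;  k2=λ(1+21/25z)y_n ⇒ h·k2=z(1+21/25z)y_n
  y_{n+1}/y_n = 1 − 9/20z + 29/20z(1+21/25z) = 1 + z + 609/500z²
  ⇒ R(z) = 1 + z + 609/500z².

Find x<0 with |R(x)|<1.
x=-1.68: |R|=2.7577
R=1: x+609/500x²=0 ⇒ x=−500/609=-0.8210; min R=1−1/(4·609/500)=0.7947>−1
Confirm numerically:
  x=-0.568: |R|=0.82496 <1
  x=-0.456: |R|=0.79727 <1
  x=-0.403: |R|=0.79481 <1
  x=-1.296: |R|=1.74977 >1
  x=-0.936: |R|=1.13108 >1
So |R|<1 on (-0.8210, 0).

z∈(-0.8210,0).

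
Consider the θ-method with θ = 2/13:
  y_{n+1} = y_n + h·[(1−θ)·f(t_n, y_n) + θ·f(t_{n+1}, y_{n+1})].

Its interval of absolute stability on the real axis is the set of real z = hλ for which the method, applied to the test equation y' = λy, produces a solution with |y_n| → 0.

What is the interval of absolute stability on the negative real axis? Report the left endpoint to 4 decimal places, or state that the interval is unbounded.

With y'=λy (z=hλ):
  y_{n+1} = y_n + z·[11/13·y_n + 2/13·y_{n+1}] ⇒ (1 − 2/13z)y_{n+1} = (1 + 11/13z)y_n
  R(z) = (1 + 11/13z)/(1 − 2/13z).

Find x<0 with |R(x)|<1.
x=-1.69: |R|=0.3413
R=−1: 1+11/13x = −1+2/13x ⇒ -9/13x=2 ⇒ x=2/(-9/13)=-2.8889
Confirm numerically:
  x=-2.512: |R|=0.81181 <1
  x=-1.926: |R|=0.48576 <1
  x=-1.893: |R|=0.46604 <1
  x=-3.444: |R|=1.25121 >1
  x=-3.379: |R|=1.22325 >1
Stable set (-2.8889, 0).

(-2.8889, 0).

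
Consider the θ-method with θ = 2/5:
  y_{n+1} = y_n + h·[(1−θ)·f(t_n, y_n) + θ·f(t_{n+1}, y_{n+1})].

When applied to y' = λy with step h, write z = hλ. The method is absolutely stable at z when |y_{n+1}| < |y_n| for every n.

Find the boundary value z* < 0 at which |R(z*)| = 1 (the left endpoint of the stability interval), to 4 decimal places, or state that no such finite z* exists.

left endpoint -10.0000.

With y'=λy (z=hλ):
  y_{n+1} = y_n + z·[3/5·y_n + 2/5·y_{n+1}] ⇒ (1 − 2/5z)y_{n+1} = (1 + 3/5z)y_n
  ⇒ R(z) = (1 + 3/5z)/(1 − 2/5z).

Need |R(x)|<1, x<0.
x=-0.68: |R|=0.4654
R=−1: 1+3/5x = −1+2/5x ⇒ -1/5x=2 ⇒ x=2/(-1/5)=-10.0000
Confirm numerically:
  x=-8.189: |R|=0.91529 <1
  x=-6.883: |R|=0.83390 <1
  x=-4.507: |R|=0.60803 <1
  x=-4.228: |R|=0.57105 <1
  x=-10.555: |R|=1.02126 >1
  x=-10.373: |R|=1.01449 >1
  x=-10.223: |R|=1.00876 >1
Stable set (-10.0000, 0).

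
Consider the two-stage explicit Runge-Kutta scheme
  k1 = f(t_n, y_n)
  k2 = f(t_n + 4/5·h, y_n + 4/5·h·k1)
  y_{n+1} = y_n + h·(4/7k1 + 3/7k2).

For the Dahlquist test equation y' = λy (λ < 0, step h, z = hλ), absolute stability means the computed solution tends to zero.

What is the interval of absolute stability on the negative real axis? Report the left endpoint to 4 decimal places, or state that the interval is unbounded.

On y'=λy, z=hλ:
  k1=λy_n ⇒ h·k1=z·y_n;  k2=λ(1+4/5z)y_n ⇒ h·k2=z(1+4/5z)y_n
  y_{n+1}/y_n = 1 + 4/7z + 3/7z(1+4/5z) = 1 + z + 12/35z²
  R(z) = 1 + z + 12/35z².

Solve |R(x)|<1 on ℝ⁻.
x=-1.23: |R|=0.2887
R=1: x+12/35x²=0 ⇒ x=−35/12=-2.9167; min R=1−1/(4·12/35)=0.2708>−1
Confirm numerically:
  x=-1.892: |R|=0.33531 <1
  x=-1.821: |R|=0.31593 <1
  x=-1.178: |R|=0.29778 <1
  x=-3.255: |R|=1.37758 >1
  x=-2.975: |R|=1.05950 >1
  x=-2.943: |R|=1.02657 >1
Stable set (-2.9167, 0).

z∈(-2.9167,0).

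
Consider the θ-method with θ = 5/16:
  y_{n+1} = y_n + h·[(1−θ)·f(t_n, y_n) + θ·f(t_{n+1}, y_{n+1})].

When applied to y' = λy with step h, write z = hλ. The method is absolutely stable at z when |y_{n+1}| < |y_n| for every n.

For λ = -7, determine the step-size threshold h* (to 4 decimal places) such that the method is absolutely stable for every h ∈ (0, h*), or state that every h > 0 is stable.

With y'=λy (z=hλ):
  y_{n+1} = y_n + z·[11/16·y_n + 5/16·y_{n+1}] ⇒ (1 − 5/16z)y_{n+1} = (1 + 11/16z)y_n
  ⇒ R(z) = (1 + 11/16z)/(1 − 5/16z).

Solve |R(x)|<1 on ℝ⁻.
x=-1.41: |R|=0.0213
R=−1: 1+11/16x = −1+5/16x ⇒ -3/8x=2 ⇒ x=2/(-3/8)=-5.3333
Confirm numerically:
  x=-5.064: |R|=0.96089 <1
  x=-3.966: |R|=0.77103 <1
  x=-3.504: |R|=0.67255 <1
  x=-3.464: |R|=0.66339 <1
  x=-5.749: |R|=1.05574 >1
  x=-5.648: |R|=1.04268 >1
  x=-5.430: |R|=1.01344 >1
Stable set (-5.3333, 0).

(-5.3333,0); λ=-7 ⇒ h* = (16/3)/7 = 0.7619.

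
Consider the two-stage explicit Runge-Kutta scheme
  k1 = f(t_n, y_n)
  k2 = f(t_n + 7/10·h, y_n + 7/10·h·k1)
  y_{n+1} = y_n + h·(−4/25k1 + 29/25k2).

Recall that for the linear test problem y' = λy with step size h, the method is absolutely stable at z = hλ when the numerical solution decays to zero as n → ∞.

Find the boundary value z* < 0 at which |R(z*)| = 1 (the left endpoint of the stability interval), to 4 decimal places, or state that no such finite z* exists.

Test eqn y'=λy, z=hλ:
  k1=λy_n ⇒ h·k1=z·y_n;  k2=λ(1+7/10z)y_n ⇒ h·k2=z(1+7/10z)y_n
  y_{n+1}/y_n = 1 − 4/25z + 29/25z(1+7/10z) = 1 + z + 203/250z²
  so R(z) = 1 + z + 203/250z².

Find x<0 with |R(x)|<1.
x=-0.49: |R|=0.7050
R=1: x+203/250x²=0 ⇒ x=−250/203=-1.2315; min R=1−1/(4·203/250)=0.6921>−1
Confirm numerically:
  x=-1.095: |R|=0.87861 <1
  x=-1.067: |R|=0.85745 <1
  x=-0.638: |R|=0.69252 <1
  x=-0.631: |R|=0.69231 <1
  x=-1.771: |R|=1.77579 >1
  x=-1.402: |R|=1.19407 >1
Stable set (-1.2315, 0).

z* = -1.2315.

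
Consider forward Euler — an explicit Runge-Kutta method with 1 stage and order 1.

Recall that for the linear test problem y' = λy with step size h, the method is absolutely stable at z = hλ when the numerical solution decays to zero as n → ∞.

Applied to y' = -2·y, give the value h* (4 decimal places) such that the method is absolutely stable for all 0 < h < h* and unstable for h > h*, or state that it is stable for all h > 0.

(-2.0000,0); λ=-2 ⇒ h* = 1.0000.

On y'=λy, z=hλ:
  order 1, 1-stage ⇒ R(z)=1+z
  (e.g. R(-1.29)=-0.29000, |R|=0.29000)

Solve |R(x)|<1 on ℝ⁻.
x=-1.29: |R|=0.2900
|R(-1.61)|=0.6100 |R(-0.76)|=0.2400 |R(-0.66)|=0.3400
Bisect:
  x_lo=-2.7841 |R|=1.7841  x_hi=-0.3283 |R|=0.6717
  mid=-1.55623 |R|=0.55623 →hi
  mid=-2.17017 |R|=1.17017 →lo
  mid=-1.86320 |R|=0.86320 →hi
  mid=-2.01669 |R|=1.01669 →lo
  mid=-1.93994 |R|=0.93994 →hi
  mid=-1.97831 |R|=0.97831 →hi
  mid=-1.99750 |R|=0.99750 →hi
  mid=-2.00709 |R|=1.00709 →lo
  mid=-2.00230 |R|=1.00230 →lo
  ...
  [-2.00005,-1.99990] ⇒ x*=-2.0000
Stable set (-2.0000, 0).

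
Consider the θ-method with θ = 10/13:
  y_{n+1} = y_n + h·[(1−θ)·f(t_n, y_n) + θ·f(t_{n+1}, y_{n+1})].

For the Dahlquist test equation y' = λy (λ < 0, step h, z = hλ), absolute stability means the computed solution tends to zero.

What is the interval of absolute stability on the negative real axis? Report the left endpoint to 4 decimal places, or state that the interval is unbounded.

interval (−∞, 0).

Set f=λy, z=hλ:
  y_{n+1} = y_n + z·[3/13·y_n + 10/13·y_{n+1}] ⇒ (1 − 10/13z)y_{n+1} = (1 + 3/13z)y_n
  Hence R(z) = (1 + 3/13z)/(1 − 10/13z).

Find x<0 with |R(x)|<1.
x=-0.71: |R|=0.5408
x=-2: |R|=0.2121
x=-10: |R|=0.1504
x=-100: |R|=0.2833
θ=10/13≥1/2 ⇒ |1+3/13x|<|1−10/13x| ∀x<0 ⇒ unbounded interval.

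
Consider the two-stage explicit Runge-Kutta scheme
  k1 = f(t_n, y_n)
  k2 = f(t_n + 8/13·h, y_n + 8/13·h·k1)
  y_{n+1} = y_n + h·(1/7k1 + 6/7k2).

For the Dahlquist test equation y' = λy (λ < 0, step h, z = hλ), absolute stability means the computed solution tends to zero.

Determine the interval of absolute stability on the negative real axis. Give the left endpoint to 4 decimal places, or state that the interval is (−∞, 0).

With y'=λy (z=hλ):
  k1=λy_n ⇒ h·k1=z·y_n;  k2=λ(1+8/13z)y_n ⇒ h·k2=z(1+8/13z)y_n
  y_{n+1}/y_n = 1 + 1/7z + 6/7z(1+8/13z) = 1 + z + 48/91z²
  R(z) = 1 + z + 48/91z².

Find x<0 with |R(x)|<1.
x=-1.7: |R|=0.8244
R=1: x+48/91x²=0 ⇒ x=−91/48=-1.8958; min R=1−1/(4·48/91)=0.5260>−1
Confirm numerically:
  x=-1.628: |R|=0.77000 <1
  x=-1.297: |R|=0.59032 <1
  x=-0.925: |R|=0.52632 <1
  x=-2.487: |R|=1.77551 >1
  x=-1.982: |R|=1.09008 >1
Interval (-1.8958, 0).

z∈(-1.8958,0).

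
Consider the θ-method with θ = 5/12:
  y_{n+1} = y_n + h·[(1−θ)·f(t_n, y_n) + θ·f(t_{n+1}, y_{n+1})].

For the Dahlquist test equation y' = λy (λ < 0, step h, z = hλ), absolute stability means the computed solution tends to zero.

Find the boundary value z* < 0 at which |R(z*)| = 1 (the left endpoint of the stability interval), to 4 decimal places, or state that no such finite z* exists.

With y'=λy (z=hλ):
  y_{n+1} = y_n + z·[7/12·y_n + 5/12·y_{n+1}] ⇒ (1 − 5/12z)y_{n+1} = (1 + 7/12z)y_n
  Hence R(z) = (1 + 7/12z)/(1 − 5/12z).

Need |R(x)|<1, x<0.
x=-1.31: |R|=0.1526
R=−1: 1+7/12x = −1+5/12x ⇒ -1/6x=2 ⇒ x=2/(-1/6)=-12.0000
Confirm numerically:
  x=-8.385: |R|=0.86592 <1
  x=-7.993: |R|=0.84578 <1
  x=-6.530: |R|=0.75498 <1
  x=-5.647: |R|=0.68421 <1
  x=-12.411: |R|=1.01110 >1
  x=-12.325: |R|=1.00883 >1
So |R|<1 on (-12.0000, 0).

left endpoint -12.0000.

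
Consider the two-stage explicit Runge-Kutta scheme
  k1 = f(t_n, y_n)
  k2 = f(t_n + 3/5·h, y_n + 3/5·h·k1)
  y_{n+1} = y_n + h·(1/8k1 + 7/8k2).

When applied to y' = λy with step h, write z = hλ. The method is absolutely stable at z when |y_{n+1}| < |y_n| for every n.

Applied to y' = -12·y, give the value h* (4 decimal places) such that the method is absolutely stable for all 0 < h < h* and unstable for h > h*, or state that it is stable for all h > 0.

(-1.9048,0); λ=-12 ⇒ h* = (40/21)/12 = 0.1587.

With y'=λy (z=hλ):
  k1=λy_n ⇒ h·k1=z·y_n;  k2=λ(1+3/5z)y_n ⇒ h·k2=z(1+3/5z)y_n
  y_{n+1}/y_n = 1 + 1/8z + 7/8z(1+3/5z) = 1 + z + 21/40z²
  R(z) = 1 + z + 21/40z².

Need |R(x)|<1, x<0.
x=-1.12: |R|=0.5386
R=1: x+21/40x²=0 ⇒ x=−40/21=-1.9048; min R=1−1/(4·21/40)=0.5238>−1
Confirm numerically:
  x=-1.711: |R|=0.82595 <1
  x=-1.226: |R|=0.56311 <1
  x=-1.212: |R|=0.55920 <1
  x=-0.873: |R|=0.52712 <1
  x=-2.293: |R|=1.46737 >1
  x=-2.260: |R|=1.42149 >1
  x=-2.030: |R|=1.13347 >1
Interval (-1.9048, 0).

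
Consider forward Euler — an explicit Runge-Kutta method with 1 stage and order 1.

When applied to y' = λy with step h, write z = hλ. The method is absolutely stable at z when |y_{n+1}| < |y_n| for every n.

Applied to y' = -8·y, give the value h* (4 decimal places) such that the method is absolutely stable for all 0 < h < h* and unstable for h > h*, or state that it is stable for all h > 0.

(-2.0000,0); λ=-8 ⇒ h* = 0.2500.

On y'=λy, z=hλ:
  order 1, 1-stage ⇒ R(z)=1+z
  (e.g. R(-1.8)=-0.80000, |R|=0.80000)

Solve |R(x)|<1 on ℝ⁻.
x=-1.8: |R|=0.8000
|R(-1.68)|=0.6800 |R(-1.05)|=0.0500 |R(-0.9)|=0.1000
Bisect:
  x_lo=-2.6799 |R|=1.6799  x_hi=-0.1692 |R|=0.8308
  mid=-1.42456 |R|=0.42456 →hi
  mid=-2.05222 |R|=1.05222 →lo
  mid=-1.73839 |R|=0.73839 →hi
  mid=-1.89531 |R|=0.89531 →hi
  mid=-1.97377 |R|=0.97377 →hi
  mid=-2.01299 |R|=1.01299 →lo
  mid=-1.99338 |R|=0.99338 →hi
  ...
  [-2.00012,-1.99997] ⇒ x*=-2.0000
So |R|<1 on (-2.0000, 0).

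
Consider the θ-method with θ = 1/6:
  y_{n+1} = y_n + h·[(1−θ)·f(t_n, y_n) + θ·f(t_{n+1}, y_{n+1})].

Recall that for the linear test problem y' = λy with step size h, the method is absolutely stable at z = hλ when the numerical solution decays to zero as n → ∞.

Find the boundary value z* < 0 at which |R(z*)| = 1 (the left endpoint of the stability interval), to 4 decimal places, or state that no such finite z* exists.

With y'=λy (z=hλ):
  y_{n+1} = y_n + z·[5/6·y_n + 1/6·y_{n+1}] ⇒ (1 − 1/6z)y_{n+1} = (1 + 5/6z)y_n
  ⇒ R(z) = (1 + 5/6z)/(1 − 1/6z).

Need |R(x)|<1, x<0.
x=-1.64: |R|=0.2880
R=−1: 1+5/6x = −1+1/6x ⇒ -2/3x=2 ⇒ x=2/(-2/3)=-3.0000
Confirm numerically:
  x=-2.944: |R|=0.97496 <1
  x=-2.933: |R|=0.97000 <1
  x=-1.688: |R|=0.31738 <1
  x=-3.514: |R|=1.21610 >1
  x=-3.465: |R|=1.19651 >1
Interval (-3.0000, 0).

left endpoint -3.0000.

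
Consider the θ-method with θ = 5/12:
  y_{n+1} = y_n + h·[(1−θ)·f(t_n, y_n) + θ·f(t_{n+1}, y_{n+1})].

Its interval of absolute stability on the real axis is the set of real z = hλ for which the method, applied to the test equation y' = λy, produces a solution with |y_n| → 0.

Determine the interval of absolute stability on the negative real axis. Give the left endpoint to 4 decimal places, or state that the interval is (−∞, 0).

On y'=λy, z=hλ:
  y_{n+1} = y_n + z·[7/12·y_n + 5/12·y_{n+1}] ⇒ (1 − 5/12z)y_{n+1} = (1 + 7/12z)y_n
  R(z) = (1 + 7/12z)/(1 − 5/12z).

Find x<0 with |R(x)|<1.
x=-1.14: |R|=0.2271
R=−1: 1+7/12x = −1+5/12x ⇒ -1/6x=2 ⇒ x=2/(-1/6)=-12.0000
Confirm numerically:
  x=-9.485: |R|=0.91536 <1
  x=-8.328: |R|=0.86309 <1
  x=-8.007: |R|=0.84653 <1
  x=-6.852: |R|=0.77743 <1
  x=-12.578: |R|=1.01544 >1
  x=-12.572: |R|=1.01528 >1
  x=-12.020: |R|=1.00055 >1
Interval (-12.0000, 0).

(-12.0000, 0).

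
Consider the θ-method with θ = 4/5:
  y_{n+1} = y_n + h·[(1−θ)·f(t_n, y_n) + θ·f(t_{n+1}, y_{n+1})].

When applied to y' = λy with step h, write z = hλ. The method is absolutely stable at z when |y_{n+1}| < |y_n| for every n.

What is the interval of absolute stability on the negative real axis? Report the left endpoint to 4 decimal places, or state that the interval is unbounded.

unbounded; (−∞, 0).

Set f=λy, z=hλ:
  y_{n+1} = y_n + z·[1/5·y_n + 4/5·y_{n+1}] ⇒ (1 − 4/5z)y_{n+1} = (1 + 1/5z)y_n
  ⇒ R(z) = (1 + 1/5z)/(1 − 4/5z).

Boundary: |R(x)|=1, x<0.
x=-1.32: |R|=0.3580
x=-2: |R|=0.2308
x=-10: |R|=0.1111
x=-100: |R|=0.2346
θ=4/5≥1/2 ⇒ |1+1/5x|<|1−4/5x| ∀x<0 ⇒ unbounded interval.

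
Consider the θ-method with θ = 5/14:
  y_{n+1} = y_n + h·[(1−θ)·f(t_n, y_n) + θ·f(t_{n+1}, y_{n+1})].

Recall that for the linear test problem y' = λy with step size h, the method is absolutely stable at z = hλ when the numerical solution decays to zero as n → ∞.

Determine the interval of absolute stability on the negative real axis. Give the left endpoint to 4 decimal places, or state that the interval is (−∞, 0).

z∈(-7.0000,0).

Test eqn y'=λy, z=hλ:
  y_{n+1} = y_n + z·[9/14·y_n + 5/14·y_{n+1}] ⇒ (1 − 5/14z)y_{n+1} = (1 + 9/14z)y_n
  so R(z) = (1 + 9/14z)/(1 − 5/14z).

Find x<0 with |R(x)|<1.
x=-0.39: |R|=0.6577
R=−1: 1+9/14x = −1+5/14x ⇒ -2/7x=2 ⇒ x=2/(-2/7)=-7.0000
Confirm numerically:
  x=-6.788: |R|=0.98231 <1
  x=-5.519: |R|=0.85758 <1
  x=-3.363: |R|=0.52789 <1
  x=-7.584: |R|=1.04499 >1
  x=-7.502: |R|=1.03898 >1
  x=-7.126: |R|=1.01016 >1
So |R|<1 on (-7.0000, 0).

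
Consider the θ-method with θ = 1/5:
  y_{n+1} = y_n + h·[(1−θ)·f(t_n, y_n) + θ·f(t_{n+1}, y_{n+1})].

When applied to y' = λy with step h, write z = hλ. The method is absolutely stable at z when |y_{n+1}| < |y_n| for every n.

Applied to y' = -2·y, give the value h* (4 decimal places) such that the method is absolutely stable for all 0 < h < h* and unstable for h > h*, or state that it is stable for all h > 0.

(-3.3333,0); λ=-2 ⇒ h* = (10/3)/2 = 1.6667.

With y'=λy (z=hλ):
  y_{n+1} = y_n + z·[4/5·y_n + 1/5·y_{n+1}] ⇒ (1 − 1/5z)y_{n+1} = (1 + 4/5z)y_n
  so R(z) = (1 + 4/5z)/(1 − 1/5z).

Find x<0 with |R(x)|<1.
x=-0.88: |R|=0.2517
R=−1: 1+4/5x = −1+1/5x ⇒ -3/5x=2 ⇒ x=2/(-3/5)=-3.3333
Confirm numerically:
  x=-2.508: |R|=0.67022 <1
  x=-1.917: |R|=0.38572 <1
  x=-1.665: |R|=0.24906 <1
  x=-3.921: |R|=1.19762 >1
  x=-3.616: |R|=1.09842 >1
  x=-3.370: |R|=1.01314 >1
Stable set (-3.3333, 0).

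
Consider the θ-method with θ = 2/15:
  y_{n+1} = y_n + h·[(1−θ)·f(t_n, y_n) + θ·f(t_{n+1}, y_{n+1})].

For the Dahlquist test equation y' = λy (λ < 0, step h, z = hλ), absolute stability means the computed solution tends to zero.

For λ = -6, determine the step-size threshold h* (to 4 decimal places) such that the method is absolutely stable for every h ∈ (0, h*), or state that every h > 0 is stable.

On y'=λy, z=hλ:
  y_{n+1} = y_n + z·[13/15·y_n + 2/15·y_{n+1}] ⇒ (1 − 2/15z)y_{n+1} = (1 + 13/15z)y_n
  so R(z) = (1 + 13/15z)/(1 − 2/15z).

Solve |R(x)|<1 on ℝ⁻.
x=-1.15: |R|=0.0029
R=−1: 1+13/15x = −1+2/15x ⇒ -11/15x=2 ⇒ x=2/(-11/15)=-2.7273
Confirm numerically:
  x=-2.448: |R|=0.84560 <1
  x=-1.594: |R|=0.31460 <1
  x=-1.539: |R|=0.27697 <1
  x=-3.093: |R|=1.18989 >1
  x=-3.069: |R|=1.17783 >1
Interval (-2.7273, 0).

(-2.7273,0); λ=-6 ⇒ h* = (30/11)/6 = 0.4545.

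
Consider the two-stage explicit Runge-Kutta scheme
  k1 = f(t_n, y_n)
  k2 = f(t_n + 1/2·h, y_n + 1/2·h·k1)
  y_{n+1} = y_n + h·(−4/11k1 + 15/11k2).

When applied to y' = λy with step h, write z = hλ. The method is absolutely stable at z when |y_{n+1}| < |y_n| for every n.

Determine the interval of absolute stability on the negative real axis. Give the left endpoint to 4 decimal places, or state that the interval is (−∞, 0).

Set f=λy, z=hλ:
  k1=λy_n ⇒ h·k1=z·y_n;  k2=λ(1+1/2z)y_n ⇒ h·k2=z(1+1/2z)y_n
  y_{n+1}/y_n = 1 − 4/11z + 15/11z(1+1/2z) = 1 + z + 15/22z²
  R(z) = 1 + z + 15/22z².

Need |R(x)|<1, x<0.
x=-0.57: |R|=0.6515
R=1: x+15/22x²=0 ⇒ x=−22/15=-1.4667; min R=1−1/(4·15/22)=0.6333>−1
Confirm numerically:
  x=-1.063: |R|=0.70743 <1
  x=-0.939: |R|=0.66217 <1
  x=-0.607: |R|=0.64422 <1
  x=-1.969: |R|=1.67438 >1
  x=-1.860: |R|=1.49882 >1
  x=-1.726: |R|=1.30519 >1
Stable set (-1.4667, 0).

(-1.4667, 0).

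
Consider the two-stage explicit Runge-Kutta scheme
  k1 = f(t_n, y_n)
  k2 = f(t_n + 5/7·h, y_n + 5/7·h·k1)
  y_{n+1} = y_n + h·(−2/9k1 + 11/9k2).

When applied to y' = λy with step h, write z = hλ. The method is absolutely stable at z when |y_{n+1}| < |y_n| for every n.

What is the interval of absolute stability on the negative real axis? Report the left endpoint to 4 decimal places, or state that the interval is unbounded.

(-1.1455, 0).

Set f=λy, z=hλ:
  k1=λy_n ⇒ h·k1=z·y_n;  k2=λ(1+5/7z)y_n ⇒ h·k2=z(1+5/7z)y_n
  y_{n+1}/y_n = 1 − 2/9z + 11/9z(1+5/7z) = 1 + z + 55/63z²
  R(z) = 1 + z + 55/63z².

Boundary: |R(x)|=1, x<0.
x=-1.38: |R|=1.2826
R=1: x+55/63x²=0 ⇒ x=−63/55=-1.1455; min R=1−1/(4·55/63)=0.7136>−1
Confirm numerically:
  x=-1.067: |R|=0.92692 <1
  x=-0.630: |R|=0.71650 <1
  x=-0.601: |R|=0.71433 <1
  x=-1.703: |R|=1.82893 >1
  x=-1.626: |R|=1.68215 >1
  x=-1.391: |R|=1.29818 >1
Interval (-1.1455, 0).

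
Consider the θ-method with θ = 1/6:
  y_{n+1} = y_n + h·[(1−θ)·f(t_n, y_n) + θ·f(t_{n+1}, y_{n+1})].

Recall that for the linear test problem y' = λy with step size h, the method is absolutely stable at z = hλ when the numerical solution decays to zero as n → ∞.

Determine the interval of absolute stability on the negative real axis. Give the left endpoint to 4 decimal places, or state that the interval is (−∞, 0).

With y'=λy (z=hλ):
  y_{n+1} = y_n + z·[5/6·y_n + 1/6·y_{n+1}] ⇒ (1 − 1/6z)y_{n+1} = (1 + 5/6z)y_n
  R(z) = (1 + 5/6z)/(1 − 1/6z).

Need |R(x)|<1, x<0.
x=-1.51: |R|=0.2064
R=−1: 1+5/6x = −1+1/6x ⇒ -2/3x=2 ⇒ x=2/(-2/3)=-3.0000
Confirm numerically:
  x=-2.495: |R|=0.76221 <1
  x=-1.833: |R|=0.40406 <1
  x=-1.607: |R|=0.26752 <1
  x=-3.582: |R|=1.24296 >1
  x=-3.507: |R|=1.21332 >1
  x=-3.273: |R|=1.11776 >1
So |R|<1 on (-3.0000, 0).

z∈(-3.0000,0).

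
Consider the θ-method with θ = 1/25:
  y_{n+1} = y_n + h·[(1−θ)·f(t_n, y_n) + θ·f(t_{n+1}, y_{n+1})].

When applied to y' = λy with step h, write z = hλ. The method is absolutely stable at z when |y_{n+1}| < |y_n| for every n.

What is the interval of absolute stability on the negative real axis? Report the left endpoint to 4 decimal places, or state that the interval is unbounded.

(-2.1739, 0).

With y'=λy (z=hλ):
  y_{n+1} = y_n + z·[24/25·y_n + 1/25·y_{n+1}] ⇒ (1 − 1/25z)y_{n+1} = (1 + 24/25z)y_n
  Hence R(z) = (1 + 24/25z)/(1 − 1/25z).

Solve |R(x)|<1 on ℝ⁻.
x=-1.61: |R|=0.5126
R=−1: 1+24/25x = −1+1/25x ⇒ -23/25x=2 ⇒ x=2/(-23/25)=-2.1739
Confirm numerically:
  x=-2.089: |R|=0.92790 <1
  x=-1.822: |R|=0.69823 <1
  x=-1.054: |R|=0.01136 <1
  x=-0.959: |R|=0.07643 <1
  x=-2.593: |R|=1.34933 >1
  x=-2.527: |R|=1.29502 >1
Interval (-2.1739, 0).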